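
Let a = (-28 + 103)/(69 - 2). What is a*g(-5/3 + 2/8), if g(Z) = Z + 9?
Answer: 2275/268 ≈ 8.4888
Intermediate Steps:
a = 75/67 ≈ 1.1194
g(Z) = 9 + Z
a*g(-5/3 + 2/8) = 75*(9 + (-5/3 + 2/8))/67 = 75*(9 + (-5*⅓ + 2*(⅛)))/67 = 75*(9 + (-5/3 + ¼))/67 = 75*(9 - 17/12)/67 = (75/67)*(91/12) = 2275/268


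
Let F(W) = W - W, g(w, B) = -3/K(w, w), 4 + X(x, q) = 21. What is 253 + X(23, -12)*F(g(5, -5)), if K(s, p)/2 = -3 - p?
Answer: 253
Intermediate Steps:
K(s, p) = -6 - 2*p (K(s, p) = 2*(-3 - p) = -6 - 2*p)
X(x, q) = 17 (X(x, q) = -4 + 21 = 17)
g(w, B) = -3/(-6 - 2*w)
F(W) = 0
253 + X(23, -12)*F(g(5, -5)) = 253 + 17*0 = 253 + 0 = 253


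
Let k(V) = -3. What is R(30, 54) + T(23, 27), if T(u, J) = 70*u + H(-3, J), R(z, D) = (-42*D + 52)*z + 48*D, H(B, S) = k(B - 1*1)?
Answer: -62281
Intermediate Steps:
H(B, S) = -3
R(z, D) = 48*D + z*(52 - 42*D) (R(z, D) = (52 - 42*D)*z + 48*D = z*(52 - 42*D) + 48*D = 48*D + z*(52 - 42*D))
T(u, J) = -3 + 70*u (T(u, J) = 70*u - 3 = -3 + 70*u)
R(30, 54) + T(23, 27) = (48*54 + 52*30 - 42*54*30) + (-3 + 70*23) = (2592 + 1560 - 68040) + (-3 + 1610) = -63888 + 1607 = -62281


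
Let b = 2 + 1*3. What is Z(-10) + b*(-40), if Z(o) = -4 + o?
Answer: -214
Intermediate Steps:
b = 5 (b = 2 + 3 = 5)
Z(-10) + b*(-40) = (-4 - 10) + 5*(-40) = -14 - 200 = -214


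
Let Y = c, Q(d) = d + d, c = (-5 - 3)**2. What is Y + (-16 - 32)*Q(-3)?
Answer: 352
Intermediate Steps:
c = 64 (c = (-8)**2 = 64)
Q(d) = 2*d
Y = 64
Y + (-16 - 32)*Q(-3) = 64 + (-16 - 32)*(2*(-3)) = 64 - 48*(-6) = 64 + 288 = 352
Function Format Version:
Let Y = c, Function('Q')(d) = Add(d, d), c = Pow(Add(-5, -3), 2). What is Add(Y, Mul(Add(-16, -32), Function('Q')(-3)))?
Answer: 352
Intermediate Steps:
c = 64 (c = Pow(-8, 2) = 64)
Function('Q')(d) = Mul(2, d)
Y = 64
Add(Y, Mul(Add(-16, -32), Function('Q')(-3))) = Add(64, Mul(Add(-16, -32), Mul(2, -3))) = Add(64, Mul(-48, -6)) = Add(64, 288) = 352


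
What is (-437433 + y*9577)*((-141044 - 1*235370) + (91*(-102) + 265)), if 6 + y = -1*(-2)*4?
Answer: 161217693249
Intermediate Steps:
y = 2 (y = -6 - 1*(-2)*4 = -6 + 2*4 = -6 + 8 = 2)
(-437433 + y*9577)*((-141044 - 1*235370) + (91*(-102) + 265)) = (-437433 + 2*9577)*((-141044 - 1*235370) + (91*(-102) + 265)) = (-437433 + 19154)*((-141044 - 235370) + (-9282 + 265)) = -418279*(-376414 - 9017) = -418279*(-385431) = 161217693249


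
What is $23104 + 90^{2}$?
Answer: $31204$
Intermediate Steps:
$23104 + 90^{2} = 23104 + 8100 = 31204$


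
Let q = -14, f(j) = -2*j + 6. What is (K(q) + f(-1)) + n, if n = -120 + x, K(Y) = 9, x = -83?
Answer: -186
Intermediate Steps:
f(j) = 6 - 2*j
n = -203 (n = -120 - 83 = -203)
(K(q) + f(-1)) + n = (9 + (6 - 2*(-1))) - 203 = (9 + (6 + 2)) - 203 = (9 + 8) - 203 = 17 - 203 = -186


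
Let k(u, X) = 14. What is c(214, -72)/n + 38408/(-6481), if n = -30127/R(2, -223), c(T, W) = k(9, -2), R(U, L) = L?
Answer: -1136884134/195253087 ≈ -5.8226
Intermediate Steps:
c(T, W) = 14
n = 30127/223 (n = -30127/(-223) = -30127*(-1/223) = 30127/223 ≈ 135.10)
c(214, -72)/n + 38408/(-6481) = 14/(30127/223) + 38408/(-6481) = 14*(223/30127) + 38408*(-1/6481) = 3122/30127 - 38408/6481 = -1136884134/195253087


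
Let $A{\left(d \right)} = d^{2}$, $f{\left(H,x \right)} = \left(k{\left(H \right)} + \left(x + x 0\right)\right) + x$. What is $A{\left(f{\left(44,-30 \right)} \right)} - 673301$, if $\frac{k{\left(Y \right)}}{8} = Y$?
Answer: $-588037$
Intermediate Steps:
$k{\left(Y \right)} = 8 Y$
$f{\left(H,x \right)} = 2 x + 8 H$ ($f{\left(H,x \right)} = \left(8 H + \left(x + x 0\right)\right) + x = \left(8 H + \left(x + 0\right)\right) + x = \left(8 H + x\right) + x = \left(x + 8 H\right) + x = 2 x + 8 H$)
$A{\left(f{\left(44,-30 \right)} \right)} - 673301 = \left(2 \left(-30\right) + 8 \cdot 44\right)^{2} - 673301 = \left(-60 + 352\right)^{2} - 673301 = 292^{2} - 673301 = 85264 - 673301 = -588037$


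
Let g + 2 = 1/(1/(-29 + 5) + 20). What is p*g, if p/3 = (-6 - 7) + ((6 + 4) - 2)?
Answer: 14010/479 ≈ 29.248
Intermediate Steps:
g = -934/479 (g = -2 + 1/(1/(-29 + 5) + 20) = -2 + 1/(1/(-24) + 20) = -2 + 1/(-1/24 + 20) = -2 + 1/(479/24) = -2 + 24/479 = -934/479 ≈ -1.9499)
p = -15 (p = 3*((-6 - 7) + ((6 + 4) - 2)) = 3*(-13 + (10 - 2)) = 3*(-13 + 8) = 3*(-5) = -15)
p*g = -15*(-934/479) = 14010/479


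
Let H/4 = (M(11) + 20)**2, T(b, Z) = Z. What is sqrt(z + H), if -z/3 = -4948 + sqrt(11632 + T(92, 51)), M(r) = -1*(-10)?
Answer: sqrt(18444 - 3*sqrt(11683)) ≈ 134.61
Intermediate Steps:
M(r) = 10
z = 14844 - 3*sqrt(11683) (z = -3*(-4948 + sqrt(11632 + 51)) = -3*(-4948 + sqrt(11683)) = 14844 - 3*sqrt(11683) ≈ 14520.)
H = 3600 (H = 4*(10 + 20)**2 = 4*30**2 = 4*900 = 3600)
sqrt(z + H) = sqrt((14844 - 3*sqrt(11683)) + 3600) = sqrt(18444 - 3*sqrt(11683))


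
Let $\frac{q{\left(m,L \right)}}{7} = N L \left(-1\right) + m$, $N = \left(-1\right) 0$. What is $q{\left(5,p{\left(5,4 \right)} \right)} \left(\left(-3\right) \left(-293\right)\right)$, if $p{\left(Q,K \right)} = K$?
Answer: $30765$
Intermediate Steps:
$N = 0$
$q{\left(m,L \right)} = 7 m$ ($q{\left(m,L \right)} = 7 \left(0 L \left(-1\right) + m\right) = 7 \left(0 \left(-1\right) + m\right) = 7 \left(0 + m\right) = 7 m$)
$q{\left(5,p{\left(5,4 \right)} \right)} \left(\left(-3\right) \left(-293\right)\right) = 7 \cdot 5 \left(\left(-3\right) \left(-293\right)\right) = 35 \cdot 879 = 30765$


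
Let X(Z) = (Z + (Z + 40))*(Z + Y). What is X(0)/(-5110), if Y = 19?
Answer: -76/511 ≈ -0.14873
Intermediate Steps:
X(Z) = (19 + Z)*(40 + 2*Z) (X(Z) = (Z + (Z + 40))*(Z + 19) = (Z + (40 + Z))*(19 + Z) = (40 + 2*Z)*(19 + Z) = (19 + Z)*(40 + 2*Z))
X(0)/(-5110) = (760 + 2*0² + 78*0)/(-5110) = (760 + 2*0 + 0)*(-1/5110) = (760 + 0 + 0)*(-1/5110) = 760*(-1/5110) = -76/511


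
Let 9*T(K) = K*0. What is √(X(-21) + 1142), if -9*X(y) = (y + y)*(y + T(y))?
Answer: 6*√29 ≈ 32.311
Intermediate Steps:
T(K) = 0 (T(K) = (K*0)/9 = (⅑)*0 = 0)
X(y) = -2*y²/9 (X(y) = -(y + y)*(y + 0)/9 = -2*y*y/9 = -2*y²/9)
√(X(-21) + 1142) = √(-2/9*(-21)² + 1142) = √(-2/9*441 + 1142) = √(-98 + 1142) = √1044 = 6*√29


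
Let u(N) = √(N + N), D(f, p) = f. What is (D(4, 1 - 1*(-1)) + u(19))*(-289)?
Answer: -1156 - 289*√38 ≈ -2937.5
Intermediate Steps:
u(N) = √2*√N (u(N) = √(2*N) = √2*√N)
(D(4, 1 - 1*(-1)) + u(19))*(-289) = (4 + √2*√19)*(-289) = (4 + √38)*(-289) = -1156 - 289*√38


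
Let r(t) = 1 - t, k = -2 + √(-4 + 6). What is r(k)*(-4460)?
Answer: -13380 + 4460*√2 ≈ -7072.6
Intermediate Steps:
k = -2 + √2 ≈ -0.58579
r(k)*(-4460) = (1 - (-2 + √2))*(-4460) = (1 + (2 - √2))*(-4460) = (3 - √2)*(-4460) = -13380 + 4460*√2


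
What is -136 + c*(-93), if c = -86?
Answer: 7862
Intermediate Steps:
-136 + c*(-93) = -136 - 86*(-93) = -136 + 7998 = 7862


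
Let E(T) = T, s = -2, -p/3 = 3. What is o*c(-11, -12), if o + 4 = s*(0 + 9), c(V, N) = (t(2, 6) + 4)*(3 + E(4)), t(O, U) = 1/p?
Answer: -5390/9 ≈ -598.89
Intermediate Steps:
p = -9 (p = -3*3 = -9)
t(O, U) = -⅑ (t(O, U) = 1/(-9) = -⅑)
c(V, N) = 245/9 (c(V, N) = (-⅑ + 4)*(3 + 4) = (35/9)*7 = 245/9)
o = -22 (o = -4 - 2*(0 + 9) = -4 - 2*9 = -4 - 18 = -22)
o*c(-11, -12) = -22*245/9 = -5390/9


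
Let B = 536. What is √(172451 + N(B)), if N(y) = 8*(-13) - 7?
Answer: 2*√43085 ≈ 415.14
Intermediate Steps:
N(y) = -111 (N(y) = -104 - 7 = -111)
√(172451 + N(B)) = √(172451 - 111) = √172340 = 2*√43085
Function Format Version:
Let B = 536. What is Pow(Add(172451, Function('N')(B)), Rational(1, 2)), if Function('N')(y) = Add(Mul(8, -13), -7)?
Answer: Mul(2, Pow(43085, Rational(1, 2))) ≈ 415.14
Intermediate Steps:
Function('N')(y) = -111 (Function('N')(y) = Add(-104, -7) = -111)
Pow(Add(172451, Function('N')(B)), Rational(1, 2)) = Pow(Add(172451, -111), Rational(1, 2)) = Pow(172340, Rational(1, 2)) = Mul(2, Pow(43085, Rational(1, 2)))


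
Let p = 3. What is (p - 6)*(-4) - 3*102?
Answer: -294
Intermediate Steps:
(p - 6)*(-4) - 3*102 = (3 - 6)*(-4) - 3*102 = -3*(-4) - 306 = 12 - 306 = -294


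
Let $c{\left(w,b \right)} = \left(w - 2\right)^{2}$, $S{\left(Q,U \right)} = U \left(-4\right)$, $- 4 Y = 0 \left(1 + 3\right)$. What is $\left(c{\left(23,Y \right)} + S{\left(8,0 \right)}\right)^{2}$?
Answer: $194481$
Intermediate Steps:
$Y = 0$ ($Y = - \frac{0 \left(1 + 3\right)}{4} = - \frac{0 \cdot 4}{4} = \left(- \frac{1}{4}\right) 0 = 0$)
$S{\left(Q,U \right)} = - 4 U$
$c{\left(w,b \right)} = \left(-2 + w\right)^{2}$
$\left(c{\left(23,Y \right)} + S{\left(8,0 \right)}\right)^{2} = \left(\left(-2 + 23\right)^{2} - 0\right)^{2} = \left(21^{2} + 0\right)^{2} = \left(441 + 0\right)^{2} = 441^{2} = 194481$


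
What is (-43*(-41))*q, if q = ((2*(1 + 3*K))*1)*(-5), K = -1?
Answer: 35260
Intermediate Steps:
q = 20 (q = ((2*(1 + 3*(-1)))*1)*(-5) = ((2*(1 - 3))*1)*(-5) = ((2*(-2))*1)*(-5) = -4*1*(-5) = -4*(-5) = 20)
(-43*(-41))*q = -43*(-41)*20 = 1763*20 = 35260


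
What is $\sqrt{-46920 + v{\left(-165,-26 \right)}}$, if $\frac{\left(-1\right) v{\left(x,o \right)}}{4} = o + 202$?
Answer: $2 i \sqrt{11906} \approx 218.23 i$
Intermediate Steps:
$v{\left(x,o \right)} = -808 - 4 o$ ($v{\left(x,o \right)} = - 4 \left(o + 202\right) = - 4 \left(202 + o\right) = -808 - 4 o$)
$\sqrt{-46920 + v{\left(-165,-26 \right)}} = \sqrt{-46920 - 704} = \sqrt{-47624} = 2 i \sqrt{11906}$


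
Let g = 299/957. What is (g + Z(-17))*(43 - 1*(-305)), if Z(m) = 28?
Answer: 108380/11 ≈ 9852.7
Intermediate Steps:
g = 299/957 (g = 299*(1/957) = 299/957 ≈ 0.31243)
(g + Z(-17))*(43 - 1*(-305)) = (299/957 + 28)*(43 - 1*(-305)) = 27095*(43 + 305)/957 = (27095/957)*348 = 108380/11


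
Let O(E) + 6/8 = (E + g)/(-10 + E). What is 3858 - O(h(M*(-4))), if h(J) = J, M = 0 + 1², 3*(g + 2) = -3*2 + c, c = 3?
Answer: 15433/4 ≈ 3858.3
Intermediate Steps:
g = -3 (g = -2 + (-3*2 + 3)/3 = -2 + (-6 + 3)/3 = -2 + (⅓)*(-3) = -2 - 1 = -3)
M = 1 (M = 0 + 1 = 1)
O(E) = -¾ + (-3 + E)/(-10 + E) (O(E) = -¾ + (E - 3)/(-10 + E) = -¾ + (-3 + E)/(-10 + E))
3858 - O(h(M*(-4))) = 3858 - (18 + 1*(-4))/(4*(-10 + 1*(-4))) = 3858 - (18 - 4)/(4*(-10 - 4)) = 3858 - 14/(4*(-14)) = 3858 - (-1)*14/(4*14) = 3858 - 1*(-¼) = 3858 + ¼ = 15433/4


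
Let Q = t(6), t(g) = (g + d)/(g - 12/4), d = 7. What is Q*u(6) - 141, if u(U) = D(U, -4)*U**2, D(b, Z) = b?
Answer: 795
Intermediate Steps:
t(g) = (7 + g)/(-3 + g) (t(g) = (g + 7)/(g - 12/4) = (7 + g)/(g - 12*1/4) = (7 + g)/(g - 3) = (7 + g)/(-3 + g))
Q = 13/3 (Q = (7 + 6)/(-3 + 6) = 13/3 ≈ 4.3333)
u(U) = U**3 (u(U) = U*U**2 = U**3)
Q*u(6) - 141 = (13/3)*6**3 - 141 = (13/3)*216 - 141 = 936 - 141 = 795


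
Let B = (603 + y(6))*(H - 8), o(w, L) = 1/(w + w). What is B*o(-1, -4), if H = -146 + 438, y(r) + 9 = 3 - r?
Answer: -83922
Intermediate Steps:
y(r) = -6 - r (y(r) = -9 + (3 - r) = -6 - r)
H = 292
o(w, L) = 1/(2*w)
B = 167844 (B = (603 + (-6 - 1*6))*(292 - 8) = (603 + (-6 - 6))*284 = (603 - 12)*284 = 591*284 = 167844)
B*o(-1, -4) = 167844*((½)/(-1)) = 167844*((½)*(-1)) = 167844*(-½) = -83922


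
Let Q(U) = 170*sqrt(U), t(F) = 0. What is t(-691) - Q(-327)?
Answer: -170*I*sqrt(327) ≈ -3074.1*I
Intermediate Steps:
t(-691) - Q(-327) = 0 - 170*sqrt(-327) = 0 - 170*I*sqrt(327) = -170*I*sqrt(327)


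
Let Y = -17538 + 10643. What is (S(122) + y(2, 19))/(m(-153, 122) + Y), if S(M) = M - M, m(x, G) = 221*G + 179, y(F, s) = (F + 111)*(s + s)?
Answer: 2147/10123 ≈ 0.21209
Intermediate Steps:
y(F, s) = 2*s*(111 + F) (y(F, s) = (111 + F)*(2*s) = 2*s*(111 + F))
Y = -6895
m(x, G) = 179 + 221*G
S(M) = 0
(S(122) + y(2, 19))/(m(-153, 122) + Y) = (0 + 2*19*(111 + 2))/((179 + 221*122) - 6895) = (0 + 2*19*113)/((179 + 26962) - 6895) = (0 + 4294)/(27141 - 6895) = 4294/20246 = 4294*(1/20246) = 2147/10123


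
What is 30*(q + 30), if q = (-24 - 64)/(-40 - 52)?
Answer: 21360/23 ≈ 928.70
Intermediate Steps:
q = 22/23 (q = -88/(-92) = -88*(-1/92) = 22/23 ≈ 0.95652)
30*(q + 30) = 30*(22/23 + 30) = 30*(712/23) = 21360/23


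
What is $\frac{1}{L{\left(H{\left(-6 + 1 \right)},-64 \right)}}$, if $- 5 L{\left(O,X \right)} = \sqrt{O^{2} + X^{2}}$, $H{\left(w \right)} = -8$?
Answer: $- \frac{\sqrt{65}}{104} \approx -0.077522$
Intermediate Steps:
$L{\left(O,X \right)} = - \frac{\sqrt{O^{2} + X^{2}}}{5}$
$\frac{1}{L{\left(H{\left(-6 + 1 \right)},-64 \right)}} = \frac{1}{\left(- \frac{1}{5}\right) \sqrt{\left(-8\right)^{2} + \left(-64\right)^{2}}} = \frac{1}{\left(- \frac{1}{5}\right) \sqrt{64 + 4096}} = \frac{1}{\left(- \frac{1}{5}\right) \sqrt{4160}} = \frac{1}{\left(- \frac{1}{5}\right) 8 \sqrt{65}} = \frac{1}{\left(- \frac{8}{5}\right) \sqrt{65}} = - \frac{\sqrt{65}}{104}$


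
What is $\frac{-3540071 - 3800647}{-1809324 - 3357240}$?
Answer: $\frac{1223453}{861094} \approx 1.4208$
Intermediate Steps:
$\frac{-3540071 - 3800647}{-1809324 - 3357240} = - \frac{7340718}{-5166564} = \left(-7340718\right) \left(- \frac{1}{5166564}\right) = \frac{1223453}{861094}$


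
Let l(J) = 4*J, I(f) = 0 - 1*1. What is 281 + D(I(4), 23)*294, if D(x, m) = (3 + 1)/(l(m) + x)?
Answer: 3821/13 ≈ 293.92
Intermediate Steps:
I(f) = -1 (I(f) = 0 - 1 = -1)
D(x, m) = 4/(x + 4*m) (D(x, m) = (3 + 1)/(4*m + x) = 4/(x + 4*m))
281 + D(I(4), 23)*294 = 281 + (4/(-1 + 4*23))*294 = 281 + (4/(-1 + 92))*294 = 281 + (4/91)*294 = 281 + 168/13 = 3821/13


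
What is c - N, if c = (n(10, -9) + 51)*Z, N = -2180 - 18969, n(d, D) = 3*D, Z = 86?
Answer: 23213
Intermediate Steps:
N = -21149
c = 2064 (c = (3*(-9) + 51)*86 = (-27 + 51)*86 = 24*86 = 2064)
c - N = 2064 - 1*(-21149) = 2064 + 21149 = 23213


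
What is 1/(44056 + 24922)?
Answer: 1/68978 ≈ 1.4497e-5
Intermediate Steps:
1/(44056 + 24922) = 1/68978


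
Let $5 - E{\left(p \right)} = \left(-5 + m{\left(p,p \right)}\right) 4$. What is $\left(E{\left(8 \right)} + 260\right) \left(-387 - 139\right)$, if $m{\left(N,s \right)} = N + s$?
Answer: $-116246$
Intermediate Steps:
$E{\left(p \right)} = 25 - 8 p$ ($E{\left(p \right)} = 5 - \left(-5 + \left(p + p\right)\right) 4 = 5 - \left(-5 + 2 p\right) 4 = 5 - \left(-20 + 8 p\right) = 25 - 8 p$)
$\left(E{\left(8 \right)} + 260\right) \left(-387 - 139\right) = \left(\left(25 - 64\right) + 260\right) \left(-387 - 139\right) = \left(\left(25 - 64\right) + 260\right) \left(-526\right) = \left(-39 + 260\right) \left(-526\right) = 221 \left(-526\right) = -116246$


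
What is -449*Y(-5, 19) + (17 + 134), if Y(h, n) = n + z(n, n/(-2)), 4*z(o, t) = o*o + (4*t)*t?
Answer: -178849/2 ≈ -89425.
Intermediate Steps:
z(o, t) = t² + o²/4 (z(o, t) = (o*o + (4*t)*t)/4 = (o² + 4*t²)/4 = t² + o²/4)
Y(h, n) = n + n²/2 (Y(h, n) = n + ((n/(-2))² + n²/4) = n + ((n*(-½))² + n²/4) = n + ((-n/2)² + n²/4) = n + (n²/4 + n²/4) = n + n²/2)
-449*Y(-5, 19) + (17 + 134) = -449*19*(2 + 19)/2 + (17 + 134) = -449*19*21/2 + 151 = -449*399/2 + 151 = -179151/2 + 151 = -178849/2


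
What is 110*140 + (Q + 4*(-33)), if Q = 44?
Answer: 15312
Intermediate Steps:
110*140 + (Q + 4*(-33)) = 110*140 + (44 + 4*(-33)) = 15400 + (44 - 132) = 15400 - 88 = 15312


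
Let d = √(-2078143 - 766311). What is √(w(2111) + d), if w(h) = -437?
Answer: √(-437 + I*√2844454) ≈ 25.546 + 33.009*I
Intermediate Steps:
d = I*√2844454 (d = √(-2844454) = I*√2844454 ≈ 1686.6*I)
√(w(2111) + d) = √(-437 + I*√2844454)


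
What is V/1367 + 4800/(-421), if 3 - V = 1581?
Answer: -7225938/575507 ≈ -12.556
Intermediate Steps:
V = -1578 (V = 3 - 1*1581 = 3 - 1581 = -1578)
V/1367 + 4800/(-421) = -1578/1367 + 4800/(-421) = -1578*1/1367 + 4800*(-1/421) = -1578/1367 - 4800/421 = -7225938/575507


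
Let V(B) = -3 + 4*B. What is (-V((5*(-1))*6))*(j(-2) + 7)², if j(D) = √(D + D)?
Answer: 5535 + 3444*I ≈ 5535.0 + 3444.0*I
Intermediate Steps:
j(D) = √2*√D (j(D) = √(2*D) = √2*√D)
(-V((5*(-1))*6))*(j(-2) + 7)² = (-(-3 + 4*((5*(-1))*6)))*(√2*√(-2) + 7)² = (-(-3 + 4*(-5*6)))*(√2*(I*√2) + 7)² = (-(-3 + 4*(-30)))*(2*I + 7)² = (-(-3 - 120))*(7 + 2*I)² = (-1*(-123))*(7 + 2*I)² = 123*(7 + 2*I)²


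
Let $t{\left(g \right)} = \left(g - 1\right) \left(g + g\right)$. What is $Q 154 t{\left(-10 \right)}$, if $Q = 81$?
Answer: $2744280$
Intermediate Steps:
$t{\left(g \right)} = 2 g \left(-1 + g\right)$ ($t{\left(g \right)} = \left(-1 + g\right) 2 g = 2 g \left(-1 + g\right)$)
$Q 154 t{\left(-10 \right)} = 81 \cdot 154 \cdot 2 \left(-10\right) \left(-1 - 10\right) = 12474 \cdot 2 \left(-10\right) \left(-11\right) = 12474 \cdot 220 = 2744280$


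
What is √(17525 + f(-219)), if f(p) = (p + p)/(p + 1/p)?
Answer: √10079573679266/23981 ≈ 132.39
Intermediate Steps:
f(p) = 2*p/(p + 1/p) (f(p) = (2*p)/(p + 1/p) = 2*p/(p + 1/p))
√(17525 + f(-219)) = √(17525 + 2*(-219)²/(1 + (-219)²)) = √(17525 + 2*47961/(1 + 47961)) = √(17525 + 2*47961/47962) = √(17525 + 2*47961*(1/47962)) = √(17525 + 47961/23981) = √(420314986/23981) = √10079573679266/23981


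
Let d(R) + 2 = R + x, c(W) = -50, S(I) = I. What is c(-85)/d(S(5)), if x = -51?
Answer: 25/24 ≈ 1.0417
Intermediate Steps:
d(R) = -53 + R (d(R) = -2 + (R - 51) = -2 + (-51 + R) = -53 + R)
c(-85)/d(S(5)) = -50/(-53 + 5) = -50/(-48) = -50*(-1/48) = 25/24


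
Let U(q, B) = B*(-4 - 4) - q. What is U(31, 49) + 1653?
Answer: 1230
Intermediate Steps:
U(q, B) = -q - 8*B (U(q, B) = B*(-8) - q = -8*B - q = -q - 8*B)
U(31, 49) + 1653 = (-1*31 - 8*49) + 1653 = (-31 - 392) + 1653 = -423 + 1653 = 1230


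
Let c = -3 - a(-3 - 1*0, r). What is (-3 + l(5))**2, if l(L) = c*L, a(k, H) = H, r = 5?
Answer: 1849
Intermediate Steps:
c = -8 (c = -3 - 1*5 = -3 - 5 = -8)
l(L) = -8*L
(-3 + l(5))**2 = (-3 - 8*5)**2 = (-3 - 40)**2 = (-43)**2 = 1849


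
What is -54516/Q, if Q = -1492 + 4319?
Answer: -4956/257 ≈ -19.284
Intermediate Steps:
Q = 2827
-54516/Q = -54516/2827 = -54516*1/2827 = -4956/257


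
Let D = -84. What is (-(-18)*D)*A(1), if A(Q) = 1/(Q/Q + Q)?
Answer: -756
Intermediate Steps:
A(Q) = 1/(1 + Q)
(-(-18)*D)*A(1) = (-(-18)*(-84))/(1 + 1) = -18*84/2 = -1512*½ = -756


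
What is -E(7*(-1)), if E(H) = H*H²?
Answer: 343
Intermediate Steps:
E(H) = H³
-E(7*(-1)) = -(7*(-1))³ = -1*(-7)³ = -1*(-343) = 343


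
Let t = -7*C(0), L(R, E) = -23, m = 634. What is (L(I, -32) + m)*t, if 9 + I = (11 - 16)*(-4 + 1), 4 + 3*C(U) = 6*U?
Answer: 17108/3 ≈ 5702.7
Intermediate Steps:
C(U) = -4/3 + 2*U (C(U) = -4/3 + (6*U)/3 = -4/3 + 2*U)
I = 6 (I = -9 + (11 - 16)*(-4 + 1) = -9 - 5*(-3) = -9 + 15 = 6)
t = 28/3 (t = -7*(-4/3 + 2*0) = -7*(-4/3 + 0) = -7*(-4/3) = 28/3 ≈ 9.3333)
(L(I, -32) + m)*t = (-23 + 634)*(28/3) = 611*(28/3) = 17108/3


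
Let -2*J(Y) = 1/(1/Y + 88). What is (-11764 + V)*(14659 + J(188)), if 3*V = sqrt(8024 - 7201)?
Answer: -2853158929604/16545 + 242533061*sqrt(823)/49635 ≈ -1.7231e+8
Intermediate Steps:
J(Y) = -1/(2*(88 + 1/Y)) (J(Y) = -1/(2*(1/Y + 88)) = -1/(2*(88 + 1/Y)))
V = sqrt(823)/3 (V = sqrt(8024 - 7201)/3 = sqrt(823)/3 ≈ 9.5627)
(-11764 + V)*(14659 + J(188)) = (-11764 + sqrt(823)/3)*(14659 - 1*188/(2 + 176*188)) = (-11764 + sqrt(823)/3)*(14659 - 1*188/(2 + 33088)) = (-11764 + sqrt(823)/3)*(14659 - 1*188/33090) = (-11764 + sqrt(823)/3)*(14659 - 1*188*1/33090) = (-11764 + sqrt(823)/3)*(14659 - 94/16545) = (-11764 + sqrt(823)/3)*(242533061/16545) = -2853158929604/16545 + 242533061*sqrt(823)/49635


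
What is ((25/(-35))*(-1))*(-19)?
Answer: -95/7 ≈ -13.571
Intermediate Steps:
((25/(-35))*(-1))*(-19) = ((25*(-1/35))*(-1))*(-19) = -5/7*(-1)*(-19) = (5/7)*(-19) = -95/7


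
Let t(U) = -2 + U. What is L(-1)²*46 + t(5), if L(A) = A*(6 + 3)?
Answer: 3729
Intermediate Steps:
L(A) = 9*A (L(A) = A*9 = 9*A)
L(-1)²*46 + t(5) = (9*(-1))²*46 + (-2 + 5) = (-9)²*46 + 3 = 81*46 + 3 = 3726 + 3 = 3729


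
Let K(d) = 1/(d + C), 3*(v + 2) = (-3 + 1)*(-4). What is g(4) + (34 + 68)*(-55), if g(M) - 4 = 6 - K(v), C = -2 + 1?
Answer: -5597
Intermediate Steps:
v = ⅔ (v = -2 + ((-3 + 1)*(-4))/3 = -2 + (-2*(-4))/3 = -2 + (⅓)*8 = -2 + 8/3 = ⅔ ≈ 0.66667)
C = -1
K(d) = 1/(-1 + d) (K(d) = 1/(d - 1) = 1/(-1 + d))
g(M) = 13 (g(M) = 4 + (6 - 1/(-1 + ⅔)) = 4 + (6 - 1/(-⅓)) = 4 + (6 - 1*(-3)) = 4 + (6 + 3) = 4 + 9 = 13)
g(4) + (34 + 68)*(-55) = 13 + (34 + 68)*(-55) = 13 + 102*(-55) = 13 - 5610 = -5597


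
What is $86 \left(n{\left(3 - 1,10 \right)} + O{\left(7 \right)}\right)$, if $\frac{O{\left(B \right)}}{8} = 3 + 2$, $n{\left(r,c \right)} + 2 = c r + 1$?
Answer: $5074$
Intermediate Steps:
$n{\left(r,c \right)} = -1 + c r$ ($n{\left(r,c \right)} = -2 + \left(c r + 1\right) = -2 + \left(1 + c r\right) = -1 + c r$)
$O{\left(B \right)} = 40$ ($O{\left(B \right)} = 8 \left(3 + 2\right) = 8 \cdot 5 = 40$)
$86 \left(n{\left(3 - 1,10 \right)} + O{\left(7 \right)}\right) = 86 \left(\left(-1 + 10 \left(3 - 1\right)\right) + 40\right) = 86 \left(\left(-1 + 10 \cdot 2\right) + 40\right) = 86 \left(\left(-1 + 20\right) + 40\right) = 86 \left(19 + 40\right) = 86 \cdot 59 = 5074$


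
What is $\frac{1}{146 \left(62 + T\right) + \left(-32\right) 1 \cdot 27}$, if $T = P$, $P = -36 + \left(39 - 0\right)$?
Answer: $\frac{1}{8626} \approx 0.00011593$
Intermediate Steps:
$P = 3$ ($P = -36 + \left(39 + 0\right) = -36 + 39 = 3$)
$T = 3$
$\frac{1}{146 \left(62 + T\right) + \left(-32\right) 1 \cdot 27} = \frac{1}{146 \left(62 + 3\right) + \left(-32\right) 1 \cdot 27} = \frac{1}{146 \cdot 65 - 864} = \frac{1}{9490 - 864} = \frac{1}{8626}$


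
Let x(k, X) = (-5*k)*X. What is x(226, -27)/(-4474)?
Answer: -15255/2237 ≈ -6.8194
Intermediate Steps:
x(k, X) = -5*X*k
x(226, -27)/(-4474) = -5*(-27)*226/(-4474) = 30510*(-1/4474) = -15255/2237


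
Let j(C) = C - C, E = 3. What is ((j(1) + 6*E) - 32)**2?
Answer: 196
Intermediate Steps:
j(C) = 0
((j(1) + 6*E) - 32)**2 = ((0 + 6*3) - 32)**2 = ((0 + 18) - 32)**2 = (18 - 32)**2 = (-14)**2 = 196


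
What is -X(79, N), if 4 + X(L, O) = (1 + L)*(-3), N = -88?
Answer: 244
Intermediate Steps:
X(L, O) = -7 - 3*L (X(L, O) = -4 + (1 + L)*(-3) = -4 + (-3 - 3*L) = -7 - 3*L)
-X(79, N) = -(-7 - 3*79) = -(-7 - 237) = -1*(-244) = 244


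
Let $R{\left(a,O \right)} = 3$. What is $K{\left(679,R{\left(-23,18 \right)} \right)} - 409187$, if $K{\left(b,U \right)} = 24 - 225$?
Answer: $-409388$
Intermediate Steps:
$K{\left(b,U \right)} = -201$ ($K{\left(b,U \right)} = 24 - 225 = -201$)
$K{\left(679,R{\left(-23,18 \right)} \right)} - 409187 = -201 - 409187 = -409388$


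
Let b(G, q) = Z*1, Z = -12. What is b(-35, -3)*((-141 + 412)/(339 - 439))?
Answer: 813/25 ≈ 32.520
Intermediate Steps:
b(G, q) = -12 (b(G, q) = -12*1 = -12)
b(-35, -3)*((-141 + 412)/(339 - 439)) = -12*(-141 + 412)/(339 - 439) = -3252/(-100) = -3252*(-1)/100 = -12*(-271/100) = 813/25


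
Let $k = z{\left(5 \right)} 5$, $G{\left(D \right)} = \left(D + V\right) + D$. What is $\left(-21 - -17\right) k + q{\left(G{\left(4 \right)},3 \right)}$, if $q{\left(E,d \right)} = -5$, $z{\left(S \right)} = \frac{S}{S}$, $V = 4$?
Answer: $-25$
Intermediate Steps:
$z{\left(S \right)} = 1$
$G{\left(D \right)} = 4 + 2 D$ ($G{\left(D \right)} = \left(D + 4\right) + D = \left(4 + D\right) + D = 4 + 2 D$)
$k = 5$ ($k = 1 \cdot 5 = 5$)
$\left(-21 - -17\right) k + q{\left(G{\left(4 \right)},3 \right)} = \left(-21 - -17\right) 5 - 5 = \left(-21 + 17\right) 5 - 5 = \left(-4\right) 5 - 5 = -20 - 5 = -25$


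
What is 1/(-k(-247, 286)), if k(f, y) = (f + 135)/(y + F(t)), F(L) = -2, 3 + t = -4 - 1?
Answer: 71/28 ≈ 2.5357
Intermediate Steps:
t = -8 (t = -3 + (-4 - 1) = -3 - 5 = -8)
k(f, y) = (135 + f)/(-2 + y) (k(f, y) = (f + 135)/(y - 2) = (135 + f)/(-2 + y))
1/(-k(-247, 286)) = 1/(-(135 - 247)/(-2 + 286)) = 1/(-(-112)/284) = 1/(-1*(-28/71)) = 1/(28/71) = 71/28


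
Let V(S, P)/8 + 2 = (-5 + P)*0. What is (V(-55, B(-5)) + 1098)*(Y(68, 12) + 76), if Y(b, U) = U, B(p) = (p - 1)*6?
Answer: 95216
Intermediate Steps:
B(p) = -6 + 6*p (B(p) = (-1 + p)*6 = -6 + 6*p)
V(S, P) = -16 (V(S, P) = -16 + 8*((-5 + P)*0) = -16 + 8*0 = -16 + 0 = -16)
(V(-55, B(-5)) + 1098)*(Y(68, 12) + 76) = (-16 + 1098)*(12 + 76) = 1082*88 = 95216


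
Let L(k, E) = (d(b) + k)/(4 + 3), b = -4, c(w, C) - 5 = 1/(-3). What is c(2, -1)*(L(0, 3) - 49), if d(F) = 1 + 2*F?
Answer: -700/3 ≈ -233.33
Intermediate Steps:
c(w, C) = 14/3 (c(w, C) = 5 + 1/(-3) = 5 - 1/3 = 14/3)
L(k, E) = -1 + k/7 (L(k, E) = ((1 + 2*(-4)) + k)/(4 + 3) = ((1 - 8) + k)/7 = (-7 + k)*(1/7) = -1 + k/7)
c(2, -1)*(L(0, 3) - 49) = 14*((-1 + (1/7)*0) - 49)/3 = 14*((-1 + 0) - 49)/3 = 14*(-1 - 49)/3 = (14/3)*(-50) = -700/3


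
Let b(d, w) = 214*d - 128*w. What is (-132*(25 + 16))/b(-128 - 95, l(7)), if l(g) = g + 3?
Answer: 902/8167 ≈ 0.11044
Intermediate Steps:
l(g) = 3 + g
b(d, w) = -128*w + 214*d
(-132*(25 + 16))/b(-128 - 95, l(7)) = (-132*(25 + 16))/(-128*(3 + 7) + 214*(-128 - 95)) = (-132*41)/(-128*10 + 214*(-223)) = -5412/(-1280 - 47722) = -5412/(-49002) = -5412*(-1/49002) = 902/8167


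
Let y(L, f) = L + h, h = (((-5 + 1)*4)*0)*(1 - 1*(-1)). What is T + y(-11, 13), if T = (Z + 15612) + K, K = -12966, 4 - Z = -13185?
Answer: 15824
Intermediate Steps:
Z = 13189 (Z = 4 - 1*(-13185) = 4 + 13185 = 13189)
T = 15835 (T = (13189 + 15612) - 12966 = 28801 - 12966 = 15835)
h = 0 (h = (-4*4*0)*(1 + 1) = -16*0*2 = 0*2 = 0)
y(L, f) = L (y(L, f) = L + 0 = L)
T + y(-11, 13) = 15835 - 11 = 15824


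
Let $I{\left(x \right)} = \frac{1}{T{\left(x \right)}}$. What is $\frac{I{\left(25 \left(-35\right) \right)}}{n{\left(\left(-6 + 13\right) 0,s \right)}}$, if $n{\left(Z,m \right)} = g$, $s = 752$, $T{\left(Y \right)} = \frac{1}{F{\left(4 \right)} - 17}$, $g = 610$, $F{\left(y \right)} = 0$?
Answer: $- \frac{17}{610} \approx -0.027869$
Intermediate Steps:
$T{\left(Y \right)} = - \frac{1}{17}$ ($T{\left(Y \right)} = \frac{1}{0 - 17} = \frac{1}{-17} = - \frac{1}{17}$)
$n{\left(Z,m \right)} = 610$
$I{\left(x \right)} = -17$ ($I{\left(x \right)} = \frac{1}{- \frac{1}{17}} = -17$)
$\frac{I{\left(25 \left(-35\right) \right)}}{n{\left(\left(-6 + 13\right) 0,s \right)}} = - \frac{17}{610}$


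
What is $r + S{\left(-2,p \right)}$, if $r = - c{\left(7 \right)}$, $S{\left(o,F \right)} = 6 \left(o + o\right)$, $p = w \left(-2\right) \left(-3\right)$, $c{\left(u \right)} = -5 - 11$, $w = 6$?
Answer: $-8$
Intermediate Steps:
$c{\left(u \right)} = -16$
$p = 36$ ($p = 6 \left(-2\right) \left(-3\right) = \left(-12\right) \left(-3\right) = 36$)
$S{\left(o,F \right)} = 12 o$ ($S{\left(o,F \right)} = 6 \cdot 2 o = 12 o$)
$r = 16$ ($r = \left(-1\right) \left(-16\right) = 16$)
$r + S{\left(-2,p \right)} = 16 + 12 \left(-2\right) = 16 - 24 = -8$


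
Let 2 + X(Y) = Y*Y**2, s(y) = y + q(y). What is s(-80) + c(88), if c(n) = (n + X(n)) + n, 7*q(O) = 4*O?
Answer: 4770642/7 ≈ 6.8152e+5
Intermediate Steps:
q(O) = 4*O/7 (q(O) = (4*O)/7 = 4*O/7)
s(y) = 11*y/7 (s(y) = y + 4*y/7 = 11*y/7)
X(Y) = -2 + Y**3 (X(Y) = -2 + Y*Y**2 = -2 + Y**3)
c(n) = -2 + n**3 + 2*n (c(n) = (n + (-2 + n**3)) + n = (-2 + n + n**3) + n = -2 + n**3 + 2*n)
s(-80) + c(88) = (11/7)*(-80) + (-2 + 88**3 + 2*88) = -880/7 + (-2 + 681472 + 176) = -880/7 + 681646 = 4770642/7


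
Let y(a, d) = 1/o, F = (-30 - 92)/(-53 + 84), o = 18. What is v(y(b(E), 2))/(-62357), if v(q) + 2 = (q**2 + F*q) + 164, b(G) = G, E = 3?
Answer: -1624963/626313708 ≈ -0.0025945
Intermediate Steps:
F = -122/31 ≈ -3.9355
y(a, d) = 1/18
v(q) = 162 + q**2 - 122*q/31 (v(q) = -2 + ((q**2 - 122*q/31) + 164) = -2 + (164 + q**2 - 122*q/31) = 162 + q**2 - 122*q/31)
v(y(b(E), 2))/(-62357) = (162 + (1/18)**2 - 122/31*1/18)/(-62357) = (162 + 1/324 - 61/279)*(-1/62357) = (1624963/10044)*(-1/62357) = -1624963/626313708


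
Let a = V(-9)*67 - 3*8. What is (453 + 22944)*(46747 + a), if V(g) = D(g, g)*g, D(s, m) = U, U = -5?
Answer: 1163719986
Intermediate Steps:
D(s, m) = -5
V(g) = -5*g
a = 2991 (a = -5*(-9)*67 - 3*8 = 45*67 - 24 = 3015 - 24 = 2991)
(453 + 22944)*(46747 + a) = (453 + 22944)*(46747 + 2991) = 23397*49738 = 1163719986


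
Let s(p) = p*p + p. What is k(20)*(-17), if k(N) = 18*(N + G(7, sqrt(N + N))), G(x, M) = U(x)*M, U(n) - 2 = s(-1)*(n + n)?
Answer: -6120 - 1224*sqrt(10) ≈ -9990.6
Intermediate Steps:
s(p) = p + p**2 (s(p) = p**2 + p = p + p**2)
U(n) = 2 (U(n) = 2 + (-(1 - 1))*(n + n) = 2 + (-1*0)*(2*n) = 2 + 0*(2*n) = 2 + 0 = 2)
G(x, M) = 2*M
k(N) = 18*N + 36*sqrt(2)*sqrt(N) (k(N) = 18*(N + 2*sqrt(N + N)) = 18*(N + 2*sqrt(2*N)) = 18*(N + 2*(sqrt(2)*sqrt(N))) = 18*(N + 2*sqrt(2)*sqrt(N)) = 18*N + 36*sqrt(2)*sqrt(N))
k(20)*(-17) = (18*20 + 36*sqrt(2)*sqrt(20))*(-17) = (360 + 36*sqrt(2)*(2*sqrt(5)))*(-17) = (360 + 72*sqrt(10))*(-17) = -6120 - 1224*sqrt(10)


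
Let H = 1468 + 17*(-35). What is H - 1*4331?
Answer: -3458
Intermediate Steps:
H = 873 (H = 1468 - 595 = 873)
H - 1*4331 = 873 - 1*4331 = 873 - 4331 = -3458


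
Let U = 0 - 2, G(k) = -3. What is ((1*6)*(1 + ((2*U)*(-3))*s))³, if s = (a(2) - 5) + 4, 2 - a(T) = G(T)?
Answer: 25412184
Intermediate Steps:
U = -2
a(T) = 5 (a(T) = 2 - 1*(-3) = 2 + 3 = 5)
s = 4 (s = (5 - 5) + 4 = 0 + 4 = 4)
((1*6)*(1 + ((2*U)*(-3))*s))³ = ((1*6)*(1 + ((2*(-2))*(-3))*4))³ = (6*(1 - 4*(-3)*4))³ = (6*(1 + 12*4))³ = (6*(1 + 48))³ = (6*49)³ = 294³ = 25412184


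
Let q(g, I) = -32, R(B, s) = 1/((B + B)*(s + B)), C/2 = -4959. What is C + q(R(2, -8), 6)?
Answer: -9950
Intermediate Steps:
C = -9918 (C = 2*(-4959) = -9918)
R(B, s) = 1/(2*B*(B + s)) (R(B, s) = 1/((2*B)*(B + s)) = 1/(2*B*(B + s)))
C + q(R(2, -8), 6) = -9918 - 32 = -9950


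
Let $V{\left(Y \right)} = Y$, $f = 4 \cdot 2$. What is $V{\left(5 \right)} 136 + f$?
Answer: $688$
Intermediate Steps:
$f = 8$
$V{\left(5 \right)} 136 + f = 5 \cdot 136 + 8 = 680 + 8 = 688$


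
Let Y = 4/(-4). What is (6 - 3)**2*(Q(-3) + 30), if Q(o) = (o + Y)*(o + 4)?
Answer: 234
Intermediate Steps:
Y = -1 (Y = 4*(-1/4) = -1)
Q(o) = (-1 + o)*(4 + o) (Q(o) = (o - 1)*(o + 4) = (-1 + o)*(4 + o))
(6 - 3)**2*(Q(-3) + 30) = (6 - 3)**2*((-4 + (-3)**2 + 3*(-3)) + 30) = 3**2*((-4 + 9 - 9) + 30) = 9*(-4 + 30) = 9*26 = 234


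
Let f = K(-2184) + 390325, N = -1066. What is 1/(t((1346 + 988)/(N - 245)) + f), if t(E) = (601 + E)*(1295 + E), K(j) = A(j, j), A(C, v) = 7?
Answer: 190969/222527521391 ≈ 8.5818e-7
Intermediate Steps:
K(j) = 7
f = 390332 (f = 7 + 390325 = 390332)
1/(t((1346 + 988)/(N - 245)) + f) = 1/((778295 + ((1346 + 988)/(-1066 - 245))² + 1896*((1346 + 988)/(-1066 - 245))) + 390332) = 1/((778295 + (2334/(-1311))² + 1896*(2334/(-1311))) + 390332) = 1/((778295 + (2334*(-1/1311))² + 1896*(2334*(-1/1311))) + 390332) = 1/((778295 + (-778/437)² + 1896*(-778/437)) + 390332) = 1/((778295 + 605284/190969 - 1475088/437) + 390332) = 1/(147986209683/190969 + 390332) = 1/(222527521391/190969) = 190969/222527521391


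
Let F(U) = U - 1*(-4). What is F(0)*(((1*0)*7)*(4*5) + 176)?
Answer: 704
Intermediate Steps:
F(U) = 4 + U (F(U) = U + 4 = 4 + U)
F(0)*(((1*0)*7)*(4*5) + 176) = (4 + 0)*(((1*0)*7)*(4*5) + 176) = 4*((0*7)*20 + 176) = 4*(0*20 + 176) = 4*(0 + 176) = 4*176 = 704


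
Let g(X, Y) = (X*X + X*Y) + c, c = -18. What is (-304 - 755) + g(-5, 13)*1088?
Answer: -64163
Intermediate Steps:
g(X, Y) = -18 + X**2 + X*Y (g(X, Y) = (X*X + X*Y) - 18 = (X**2 + X*Y) - 18 = -18 + X**2 + X*Y)
(-304 - 755) + g(-5, 13)*1088 = (-304 - 755) + (-18 + (-5)**2 - 5*13)*1088 = -1059 + (-18 + 25 - 65)*1088 = -1059 - 58*1088 = -1059 - 63104 = -64163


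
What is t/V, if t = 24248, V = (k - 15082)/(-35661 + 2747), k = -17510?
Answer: 7125881/291 ≈ 24488.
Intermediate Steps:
V = 2328/2351 (V = (-17510 - 15082)/(-35661 + 2747) = -32592/(-32914) = -32592*(-1/32914) = 2328/2351 ≈ 0.99022)
t/V = 24248/(2328/2351) = 24248*(2351/2328) = 7125881/291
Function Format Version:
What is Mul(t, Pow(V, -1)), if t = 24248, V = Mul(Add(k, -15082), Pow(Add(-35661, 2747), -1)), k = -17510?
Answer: Rational(7125881, 291) ≈ 24488.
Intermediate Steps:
V = Rational(2328, 2351) (V = Mul(Add(-17510, -15082), Pow(Add(-35661, 2747), -1)) = Mul(-32592, Pow(-32914, -1)) = Mul(-32592, Rational(-1, 32914)) = Rational(2328, 2351) ≈ 0.99022)
Mul(t, Pow(V, -1)) = Mul(24248, Pow(Rational(2328, 2351), -1)) = Mul(24248, Rational(2351, 2328)) = Rational(7125881, 291)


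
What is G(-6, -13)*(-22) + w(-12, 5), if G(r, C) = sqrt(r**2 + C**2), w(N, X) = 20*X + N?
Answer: 88 - 22*sqrt(205) ≈ -226.99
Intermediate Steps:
w(N, X) = N + 20*X
G(r, C) = sqrt(C**2 + r**2)
G(-6, -13)*(-22) + w(-12, 5) = sqrt((-13)**2 + (-6)**2)*(-22) + (-12 + 20*5) = sqrt(169 + 36)*(-22) + (-12 + 100) = sqrt(205)*(-22) + 88 = -22*sqrt(205) + 88 = 88 - 22*sqrt(205)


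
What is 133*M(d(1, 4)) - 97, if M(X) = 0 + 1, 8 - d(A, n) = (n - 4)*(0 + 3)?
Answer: 36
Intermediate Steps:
d(A, n) = 20 - 3*n (d(A, n) = 8 - (n - 4)*(0 + 3) = 8 - (-4 + n)*3 = 8 - (-12 + 3*n) = 8 + (12 - 3*n) = 20 - 3*n)
M(X) = 1
133*M(d(1, 4)) - 97 = 133*1 - 97 = 133 - 97 = 36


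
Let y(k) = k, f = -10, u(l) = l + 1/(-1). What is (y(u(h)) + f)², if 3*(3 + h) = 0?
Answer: 196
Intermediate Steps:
h = -3 (h = -3 + (⅓)*0 = -3 + 0 = -3)
u(l) = -1 + l (u(l) = l - 1 = -1 + l)
(y(u(h)) + f)² = ((-1 - 3) - 10)² = (-4 - 10)² = (-14)² = 196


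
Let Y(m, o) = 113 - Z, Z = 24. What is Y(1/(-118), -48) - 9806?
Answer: -9717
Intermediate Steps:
Y(m, o) = 89 (Y(m, o) = 113 - 1*24 = 113 - 24 = 89)
Y(1/(-118), -48) - 9806 = 89 - 9806 = -9717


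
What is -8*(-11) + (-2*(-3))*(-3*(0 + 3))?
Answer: 34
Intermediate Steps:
-8*(-11) + (-2*(-3))*(-3*(0 + 3)) = 88 + 6*(-3*3) = 88 + 6*(-9) = 88 - 54 = 34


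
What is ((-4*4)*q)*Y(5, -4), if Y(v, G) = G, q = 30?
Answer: 1920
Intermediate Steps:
((-4*4)*q)*Y(5, -4) = (-4*4*30)*(-4) = -16*30*(-4) = -480*(-4) = 1920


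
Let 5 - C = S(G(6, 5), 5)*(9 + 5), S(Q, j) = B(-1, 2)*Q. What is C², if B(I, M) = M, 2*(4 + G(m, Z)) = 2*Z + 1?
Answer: 1369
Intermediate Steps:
G(m, Z) = -7/2 + Z (G(m, Z) = -4 + (2*Z + 1)/2 = -4 + (1 + 2*Z)/2 = -4 + (½ + Z) = -7/2 + Z)
S(Q, j) = 2*Q
C = -37 (C = 5 - 2*(-7/2 + 5)*(9 + 5) = 5 - 2*(3/2)*14 = 5 - 3*14 = 5 - 1*42 = 5 - 42 = -37)
C² = (-37)² = 1369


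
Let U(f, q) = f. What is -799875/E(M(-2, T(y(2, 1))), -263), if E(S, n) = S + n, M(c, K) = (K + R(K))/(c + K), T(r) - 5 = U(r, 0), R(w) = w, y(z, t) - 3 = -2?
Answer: 159975/52 ≈ 3076.4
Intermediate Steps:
y(z, t) = 1 (y(z, t) = 3 - 2 = 1)
T(r) = 5 + r
M(c, K) = 2*K/(K + c) (M(c, K) = (K + K)/(c + K) = (2*K)/(K + c) = 2*K/(K + c))
-799875/E(M(-2, T(y(2, 1))), -263) = -799875/(2*(5 + 1)/((5 + 1) - 2) - 263) = -799875/(2*6/(6 - 2) - 263) = -799875/(2*6/4 - 263) = -799875/(2*6*(¼) - 263) = -799875/(3 - 263) = -799875/(-260) = -799875*(-1/260) = 159975/52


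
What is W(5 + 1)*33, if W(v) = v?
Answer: 198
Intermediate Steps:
W(5 + 1)*33 = (5 + 1)*33 = 6*33 = 198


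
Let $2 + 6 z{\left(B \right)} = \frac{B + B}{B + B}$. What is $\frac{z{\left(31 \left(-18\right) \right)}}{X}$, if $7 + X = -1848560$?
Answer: $\frac{1}{11091402} \approx 9.016 \cdot 10^{-8}$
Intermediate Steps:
$X = -1848567$ ($X = -7 - 1848560 = -1848567$)
$z{\left(B \right)} = - \frac{1}{6}$ ($z{\left(B \right)} = - \frac{1}{3} + \frac{\left(B + B\right) \frac{1}{B + B}}{6} = - \frac{1}{3} + \frac{2 B \frac{1}{2 B}}{6} = - \frac{1}{3} + \frac{1}{6} \cdot 1 = - \frac{1}{3} + \frac{1}{6} = - \frac{1}{6}$)
$\frac{z{\left(31 \left(-18\right) \right)}}{X} = - \frac{1}{6 \left(-1848567\right)} = \left(- \frac{1}{6}\right) \left(- \frac{1}{1848567}\right) = \frac{1}{11091402}$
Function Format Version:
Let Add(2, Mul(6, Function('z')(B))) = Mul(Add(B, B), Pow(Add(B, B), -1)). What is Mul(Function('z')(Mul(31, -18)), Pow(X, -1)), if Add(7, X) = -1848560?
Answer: Rational(1, 11091402) ≈ 9.0160e-8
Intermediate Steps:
X = -1848567 (X = Add(-7, -1848560) = -1848567)
Function('z')(B) = Rational(-1, 6) (Function('z')(B) = Add(Rational(-1, 3), Mul(Rational(1, 6), Mul(Add(B, B), Pow(Add(B, B), -1)))) = Add(Rational(-1, 3), Mul(Rational(1, 6), Mul(Mul(2, B), Pow(Mul(2, B), -1)))) = Add(Rational(-1, 3), Mul(Rational(1, 6), Mul(Mul(2, B), Mul(Rational(1, 2), Pow(B, -1))))) = Add(Rational(-1, 3), Mul(Rational(1, 6), 1)) = Add(Rational(-1, 3), Rational(1, 6)) = Rational(-1, 6))
Mul(Function('z')(Mul(31, -18)), Pow(X, -1)) = Mul(Rational(-1, 6), Pow(-1848567, -1)) = Mul(Rational(-1, 6), Rational(-1, 1848567)) = Rational(1, 11091402)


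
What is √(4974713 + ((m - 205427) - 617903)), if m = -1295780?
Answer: √2855603 ≈ 1689.9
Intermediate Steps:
√(4974713 + ((m - 205427) - 617903)) = √(4974713 + ((-1295780 - 205427) - 617903)) = √(4974713 + (-1501207 - 617903)) = √(4974713 - 2119110) = √2855603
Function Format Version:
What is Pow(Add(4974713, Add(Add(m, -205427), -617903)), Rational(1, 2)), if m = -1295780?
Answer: Pow(2855603, Rational(1, 2)) ≈ 1689.9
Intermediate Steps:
Pow(Add(4974713, Add(Add(m, -205427), -617903)), Rational(1, 2)) = Pow(Add(4974713, Add(Add(-1295780, -205427), -617903)), Rational(1, 2)) = Pow(Add(4974713, Add(-1501207, -617903)), Rational(1, 2)) = Pow(Add(4974713, -2119110), Rational(1, 2)) = Pow(2855603, Rational(1, 2))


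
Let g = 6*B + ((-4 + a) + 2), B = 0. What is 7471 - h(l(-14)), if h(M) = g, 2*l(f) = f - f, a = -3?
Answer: 7476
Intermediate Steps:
l(f) = 0 (l(f) = (f - f)/2 = (1/2)*0 = 0)
g = -5 (g = 6*0 + ((-4 - 3) + 2) = 0 + (-7 + 2) = 0 - 5 = -5)
h(M) = -5
7471 - h(l(-14)) = 7471 - 1*(-5) = 7471 + 5 = 7476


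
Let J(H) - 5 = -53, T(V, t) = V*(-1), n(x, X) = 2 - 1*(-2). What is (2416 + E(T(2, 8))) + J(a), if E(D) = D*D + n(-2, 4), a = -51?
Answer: 2376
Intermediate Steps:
n(x, X) = 4 (n(x, X) = 2 + 2 = 4)
T(V, t) = -V
E(D) = 4 + D² (E(D) = D*D + 4 = D² + 4 = 4 + D²)
J(H) = -48 (J(H) = 5 - 53 = -48)
(2416 + E(T(2, 8))) + J(a) = (2416 + (4 + (-1*2)²)) - 48 = (2416 + (4 + (-2)²)) - 48 = (2416 + (4 + 4)) - 48 = (2416 + 8) - 48 = 2424 - 48 = 2376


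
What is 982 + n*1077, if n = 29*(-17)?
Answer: -529979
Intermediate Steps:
n = -493
982 + n*1077 = 982 - 493*1077 = 982 - 530961 = -529979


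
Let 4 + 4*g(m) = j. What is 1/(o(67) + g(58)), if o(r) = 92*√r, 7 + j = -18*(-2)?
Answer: -100/9072783 + 1472*√67/9072783 ≈ 0.0013170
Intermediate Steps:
j = 29 (j = -7 - 18*(-2) = -7 + 36 = 29)
g(m) = 25/4 (g(m) = -1 + (¼)*29 = -1 + 29/4 = 25/4)
1/(o(67) + g(58)) = 1/(92*√67 + 25/4) = 1/(25/4 + 92*√67)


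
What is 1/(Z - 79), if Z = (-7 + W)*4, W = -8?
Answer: -1/139 ≈ -0.0071942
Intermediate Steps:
Z = -60 (Z = (-7 - 8)*4 = -15*4 = -60)
1/(Z - 79) = 1/(-60 - 79) = 1/(-139) = -1/139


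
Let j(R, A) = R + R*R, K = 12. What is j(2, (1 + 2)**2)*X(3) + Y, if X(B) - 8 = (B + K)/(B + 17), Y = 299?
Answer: 703/2 ≈ 351.50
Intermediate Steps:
j(R, A) = R + R**2
X(B) = 8 + (12 + B)/(17 + B) (X(B) = 8 + (B + 12)/(B + 17) = 8 + (12 + B)/(17 + B))
j(2, (1 + 2)**2)*X(3) + Y = (2*(1 + 2))*((148 + 9*3)/(17 + 3)) + 299 = (2*3)*((148 + 27)/20) + 299 = 6*((1/20)*175) + 299 = 6*(35/4) + 299 = 105/2 + 299 = 703/2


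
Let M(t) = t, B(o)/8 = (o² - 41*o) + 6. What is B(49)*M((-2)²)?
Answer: 12736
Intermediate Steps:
B(o) = 48 - 328*o + 8*o² (B(o) = 8*((o² - 41*o) + 6) = 8*(6 + o² - 41*o) = 48 - 328*o + 8*o²)
B(49)*M((-2)²) = (48 - 328*49 + 8*49²)*(-2)² = (48 - 16072 + 8*2401)*4 = (48 - 16072 + 19208)*4 = 3184*4 = 12736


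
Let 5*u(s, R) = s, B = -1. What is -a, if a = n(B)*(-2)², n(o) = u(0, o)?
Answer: 0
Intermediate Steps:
u(s, R) = s/5
n(o) = 0 (n(o) = (⅕)*0 = 0)
a = 0 (a = 0*(-2)² = 0*4 = 0)
-a = -1*0 = 0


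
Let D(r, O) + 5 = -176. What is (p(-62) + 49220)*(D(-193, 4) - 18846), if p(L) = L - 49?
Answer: -934396943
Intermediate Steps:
D(r, O) = -181 (D(r, O) = -5 - 176 = -181)
p(L) = -49 + L
(p(-62) + 49220)*(D(-193, 4) - 18846) = ((-49 - 62) + 49220)*(-181 - 18846) = (-111 + 49220)*(-19027) = 49109*(-19027) = -934396943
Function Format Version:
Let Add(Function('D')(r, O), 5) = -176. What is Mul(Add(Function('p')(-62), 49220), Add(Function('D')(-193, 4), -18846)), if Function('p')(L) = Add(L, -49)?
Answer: -934396943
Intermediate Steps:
Function('D')(r, O) = -181 (Function('D')(r, O) = Add(-5, -176) = -181)
Function('p')(L) = Add(-49, L)
Mul(Add(Function('p')(-62), 49220), Add(Function('D')(-193, 4), -18846)) = Mul(Add(Add(-49, -62), 49220), Add(-181, -18846)) = Mul(Add(-111, 49220), -19027) = Mul(49109, -19027) = -934396943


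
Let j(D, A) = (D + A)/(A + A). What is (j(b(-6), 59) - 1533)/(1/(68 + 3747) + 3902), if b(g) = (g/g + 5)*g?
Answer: -690022865/1756563458 ≈ -0.39283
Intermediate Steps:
b(g) = 6*g (b(g) = (1 + 5)*g = 6*g)
j(D, A) = (A + D)/(2*A) (j(D, A) = (A + D)/((2*A)) = (A + D)*(1/(2*A)) = (A + D)/(2*A))
(j(b(-6), 59) - 1533)/(1/(68 + 3747) + 3902) = ((½)*(59 + 6*(-6))/59 - 1533)/(1/(68 + 3747) + 3902) = ((½)*(1/59)*(59 - 36) - 1533)/(1/3815 + 3902) = ((½)*(1/59)*23 - 1533)/(1/3815 + 3902) = (23/118 - 1533)/(14886131/3815) = -180871/118*3815/14886131 = -690022865/1756563458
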